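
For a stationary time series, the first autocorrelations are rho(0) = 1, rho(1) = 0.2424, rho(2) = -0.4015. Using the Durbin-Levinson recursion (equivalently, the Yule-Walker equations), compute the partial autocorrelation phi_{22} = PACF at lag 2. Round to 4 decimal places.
\phi_{22} = -0.4890

The PACF at lag k is phi_{kk}, the last component of the solution
to the Yule-Walker system G_k phi = r_k where
  (G_k)_{ij} = rho(|i - j|), (r_k)_i = rho(i), i,j = 1..k.
Equivalently, Durbin-Levinson gives phi_{kk} iteratively:
  phi_{11} = rho(1)
  phi_{kk} = [rho(k) - sum_{j=1..k-1} phi_{k-1,j} rho(k-j)]
            / [1 - sum_{j=1..k-1} phi_{k-1,j} rho(j)],
  phi_{k,j} = phi_{k-1,j} - phi_{kk} phi_{k-1,k-j},  j = 1..k-1.
Step k = 1:
  phi_11 = rho(1) = 0.2424.
Step k = 2:
  phi_22 = [rho(2) - phi_11 rho(1)] / [1 - phi_11 rho(1)] = [-0.4015 - (0.2424)(0.2424)] / [1 - (0.2424)(0.2424)]
         = -0.46025776 / 0.94124224 = -0.489.
Therefore phi_{22} = -0.4890.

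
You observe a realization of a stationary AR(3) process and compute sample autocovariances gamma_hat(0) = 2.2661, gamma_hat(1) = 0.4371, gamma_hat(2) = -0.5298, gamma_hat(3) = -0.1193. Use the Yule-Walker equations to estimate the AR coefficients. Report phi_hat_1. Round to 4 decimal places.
\hat\phi_{1} = 0.2660

The Yule-Walker equations for an AR(p) process read, in matrix form,
  Gamma_p phi = r_p,   with   (Gamma_p)_{ij} = gamma(|i - j|),
                       (r_p)_i = gamma(i),   i,j = 1..p.
Substitute the sample gammas (Toeplitz matrix and right-hand side of size 3):
  Gamma_p = [[2.2661, 0.4371, -0.5298], [0.4371, 2.2661, 0.4371], [-0.5298, 0.4371, 2.2661]]
  r_p     = [0.4371, -0.5298, -0.1193]
Written out (R1..R3):
  (R1) 2.2661 phi_1 + 0.4371 phi_2 - 0.5298 phi_3 = 0.4371
  (R2) 0.4371 phi_1 + 2.2661 phi_2 + 0.4371 phi_3 = -0.5298
  (R3) -0.5298 phi_1 + 0.4371 phi_2 + 2.2661 phi_3 = -0.1193
Gaussian elimination:
  R2 <- R2 - (0.4371/2.2661) R1 = R2 - (0.192886) R1:  2.181789 phi_2 + 0.539291 phi_3 = -0.614111
  R3 <- R3 - (-0.5298/2.2661) R1 = R3 - (-0.233794) R1:  0.539291 phi_2 + 2.142236 phi_3 = -0.017109
  R3 <- R3 - (0.539291/2.181789) R2 = R3 - (0.247178) R2:  2.008935 phi_3 = 0.134686
Back-substitution:
  phi_hat_3 = 0.134686 / 2.008935 = 0.067044
  phi_hat_2 = (-0.614111 - (0.539291)(0.067044)) / 2.181789 = -0.298043
  phi_hat_1 = (0.4371 - (0.4371)(-0.298043) - (-0.5298)(0.067044)) / 2.2661 = 0.266049
So phi_hat = [0.2660, -0.2980, 0.0670].
Therefore phi_hat_1 = 0.2660.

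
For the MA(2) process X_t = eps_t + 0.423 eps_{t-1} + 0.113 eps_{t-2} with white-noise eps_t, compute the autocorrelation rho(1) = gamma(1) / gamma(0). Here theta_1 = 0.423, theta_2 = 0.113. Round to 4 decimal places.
\rho(1) = 0.3951

For an MA(q) process with theta_0 = 1, the autocovariance is
  gamma(k) = sigma^2 * sum_{i=0..q-k} theta_i * theta_{i+k},
and rho(k) = gamma(k) / gamma(0). Sigma^2 cancels.
  numerator   = (1)*(0.423) + (0.423)*(0.113) = 0.470799.
  denominator = (1)^2 + (0.423)^2 + (0.113)^2 = 1.191698.
  rho(1) = 0.470799 / 1.191698 = 0.3951.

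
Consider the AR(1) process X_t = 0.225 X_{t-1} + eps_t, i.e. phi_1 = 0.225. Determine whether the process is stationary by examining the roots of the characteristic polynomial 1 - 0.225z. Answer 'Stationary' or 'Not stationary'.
\text{Stationary}

The AR(p) characteristic polynomial is P(z) = 1 - 0.225z.
Stationarity requires all roots to lie outside the unit circle, i.e. |z| > 1 for every root.
This is linear in z: 1 + (-0.225) z = 0  =>  z = -1/(-0.225) = 4.444444,  |z| = 4.444444.
Moduli of all roots: 4.4444.
All moduli strictly greater than 1? Yes.
Verdict: Stationary.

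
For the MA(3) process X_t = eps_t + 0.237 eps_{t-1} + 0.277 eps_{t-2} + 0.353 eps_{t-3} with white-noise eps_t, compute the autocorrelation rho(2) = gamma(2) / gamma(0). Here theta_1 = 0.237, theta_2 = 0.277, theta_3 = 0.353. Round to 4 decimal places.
\rho(2) = 0.2868

For an MA(q) process with theta_0 = 1, the autocovariance is
  gamma(k) = sigma^2 * sum_{i=0..q-k} theta_i * theta_{i+k},
and rho(k) = gamma(k) / gamma(0). Sigma^2 cancels.
  numerator   = (1)*(0.277) + (0.237)*(0.353) = 0.360661.
  denominator = (1)^2 + (0.237)^2 + (0.277)^2 + (0.353)^2 = 1.257507.
  rho(2) = 0.360661 / 1.257507 = 0.2868.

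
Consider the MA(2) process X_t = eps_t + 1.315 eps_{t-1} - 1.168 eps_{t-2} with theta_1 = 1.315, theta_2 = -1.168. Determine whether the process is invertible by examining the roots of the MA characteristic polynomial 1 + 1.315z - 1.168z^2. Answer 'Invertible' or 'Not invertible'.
\text{Not invertible}

The MA(q) characteristic polynomial is P(z) = 1 + 1.315z - 1.168z^2.
Invertibility requires all roots to lie outside the unit circle, i.e. |z| > 1 for every root.
Set 1 + (1.315) z + (-1.168) z^2 = 0, i.e. a z^2 + b z + c = 0 with a = -1.168, b = 1.315, c = 1.
Discriminant D = b^2 - 4ac = (1.315)^2 - 4*(-1.168)*1 = 1.729225 - (-4.672) = 6.401225.
D >= 0, so the roots are real: z = (-b +/- sqrt(D)) / (2a) = (-1.315 +/- 2.530064) / (-2.336).
  z_1 = (-1.315 + 2.530064) / (-2.336) = -0.5201,   |z_1| = 0.5201.
  z_2 = (-1.315 - 2.530064) / (-2.336) = 1.646,   |z_2| = 1.646.
Moduli of all roots: 0.5201, 1.6460.
All moduli strictly greater than 1? No.
Verdict: Not invertible.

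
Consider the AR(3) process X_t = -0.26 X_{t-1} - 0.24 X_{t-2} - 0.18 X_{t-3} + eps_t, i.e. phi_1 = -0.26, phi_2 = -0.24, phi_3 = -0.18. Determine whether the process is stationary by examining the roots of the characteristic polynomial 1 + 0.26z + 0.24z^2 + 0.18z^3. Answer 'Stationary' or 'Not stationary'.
\text{Stationary}

The AR(p) characteristic polynomial is P(z) = 1 + 0.26z + 0.24z^2 + 0.18z^3.
Stationarity requires all roots to lie outside the unit circle, i.e. |z| > 1 for every root.
Degree 3: look for a simple real root z0 first, then factor out (1 - z/z0) and solve the remaining quadratic.
Testing z0 = -2: P(-2) = 1 + (0.26)(-2) + (0.24)(-2)^2 + (0.18)(-2)^3
  = 1 + (-0.52) + (0.96) + (-1.44) = 0.  So z_0 = -2 is a root, |z_0| = 2.
Divide out the factor (1 + 0.5 z) = (1 - z/z0) (since 1/z0 = -0.5):
  P(z) = (1 + 0.5 z)(1 + (-0.24) z + (0.36) z^2)
  [check: z-coef -0.24 - (-0.5) = 0.26; z^2-coef 0.36 - (-0.5)(-0.24) = 0.24; z^3-coef -(-0.5)(0.36) = 0.18.]
Remaining roots from the quadratic factor 1 + (-0.24) z + (0.36) z^2:
  Set 1 + (-0.24) z + (0.36) z^2 = 0, i.e. a z^2 + b z + c = 0 with a = 0.36, b = -0.24, c = 1.
  Discriminant D = b^2 - 4ac = (-0.24)^2 - 4*(0.36)*1 = 0.0576 - (1.44) = -1.3824.
  D < 0, so the roots are the complex-conjugate pair z = (-b +/- i sqrt(-D)) / (2a) = 0.3333 +/- 1.633i.
  For a conjugate pair |z|^2 = z * conj(z) = (product of roots) = c/a = 1/(0.36) = 2.777778, so |z| = sqrt(2.777778) = 1.6667 for both roots.
Moduli of all roots: 2.0000, 1.6667, 1.6667.
All moduli strictly greater than 1? Yes.
Verdict: Stationary.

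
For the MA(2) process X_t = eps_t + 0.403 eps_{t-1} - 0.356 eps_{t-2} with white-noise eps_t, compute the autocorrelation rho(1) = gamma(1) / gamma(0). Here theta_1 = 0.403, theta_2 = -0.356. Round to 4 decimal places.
\rho(1) = 0.2013

For an MA(q) process with theta_0 = 1, the autocovariance is
  gamma(k) = sigma^2 * sum_{i=0..q-k} theta_i * theta_{i+k},
and rho(k) = gamma(k) / gamma(0). Sigma^2 cancels.
  numerator   = (1)*(0.403) + (0.403)*(-0.356) = 0.259532.
  denominator = (1)^2 + (0.403)^2 + (-0.356)^2 = 1.289145.
  rho(1) = 0.259532 / 1.289145 = 0.2013.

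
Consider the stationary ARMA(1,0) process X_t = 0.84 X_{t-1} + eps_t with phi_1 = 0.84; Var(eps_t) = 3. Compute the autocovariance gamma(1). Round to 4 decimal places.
\gamma(1) = 8.5598

Multiply the model equation by X_{t-k} and take expectations. With theta_0 = psi_0 = 1 and psi_j the MA(infinity) weights, this gives
  gamma(k) - sum_i phi_i gamma(k-i) = c_k,
  c_k = sigma^2 * sum_{j=k..q} theta_j psi_{j-k}   (c_k = 0 for k > q),
using gamma(-m) = gamma(m).
Pure AR (q = 0): c_0 = sigma^2 = 3, c_k = 0 for k >= 1.
Equations for k = 0 and k = 1 (AR order 1):
  gamma(0) = phi_1 gamma(1) + c_0
  gamma(1) = phi_1 gamma(0) + c_1
Substituting the second into the first: gamma(0) (1 - phi_1^2) = c_0 + phi_1 c_1, so
  gamma(0) = c_0 / (1 - phi_1^2) = 3 / (1 - (0.84)^2) = 3 / 0.2944 = 10.190217.
  gamma(1) = phi_1 gamma(0) = (0.84)(10.190217) = 8.559783.
Therefore gamma(1) = 8.5598 (to 4 decimal places).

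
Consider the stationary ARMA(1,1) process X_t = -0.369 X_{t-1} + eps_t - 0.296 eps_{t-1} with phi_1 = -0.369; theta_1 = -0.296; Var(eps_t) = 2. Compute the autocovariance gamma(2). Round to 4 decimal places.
\gamma(2) = 0.6302

Multiply the model equation by X_{t-k} and take expectations. With theta_0 = psi_0 = 1 and psi_j the MA(infinity) weights, this gives
  gamma(k) - sum_i phi_i gamma(k-i) = c_k,
  c_k = sigma^2 * sum_{j=k..q} theta_j psi_{j-k}   (c_k = 0 for k > q),
using gamma(-m) = gamma(m).
psi-weights needed (psi_j = theta_j + sum_i phi_i psi_{j-i}):
  psi_1 = theta_1 + phi_1 = -0.296 + (-0.369) = -0.665
Right-hand sides:
  c_0 = sigma^2 (1 + theta_1 psi_1) = 2 * (1 + (-0.296)(-0.665)) = 2 * 1.19684 = 2.39368
  c_1 = sigma^2 theta_1 = 2 * (-0.296) = -0.592
  c_2 = 0
Equations for k = 0 and k = 1 (AR order 1):
  gamma(0) = phi_1 gamma(1) + c_0
  gamma(1) = phi_1 gamma(0) + c_1
Substituting the second into the first: gamma(0) (1 - phi_1^2) = c_0 + phi_1 c_1, so
  gamma(0) = (c_0 + phi_1 c_1) / (1 - phi_1^2) = (2.39368 + (-0.369)(-0.592)) / (1 - (-0.369)^2) = 2.612128 / 0.863839 = 3.02386.
  gamma(1) = phi_1 gamma(0) + c_1 = (-0.369)(3.02386) + (-0.592) = -1.707804.
For k = 2 (> q): gamma(2) = phi_1 gamma(1) = (-0.369)(-1.707804) = 0.63018.
Therefore gamma(2) = 0.6302 (to 4 decimal places).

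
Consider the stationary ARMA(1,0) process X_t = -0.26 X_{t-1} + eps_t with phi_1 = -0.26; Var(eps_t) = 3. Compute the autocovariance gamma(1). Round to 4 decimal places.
\gamma(1) = -0.8366

Multiply the model equation by X_{t-k} and take expectations. With theta_0 = psi_0 = 1 and psi_j the MA(infinity) weights, this gives
  gamma(k) - sum_i phi_i gamma(k-i) = c_k,
  c_k = sigma^2 * sum_{j=k..q} theta_j psi_{j-k}   (c_k = 0 for k > q),
using gamma(-m) = gamma(m).
Pure AR (q = 0): c_0 = sigma^2 = 3, c_k = 0 for k >= 1.
Equations for k = 0 and k = 1 (AR order 1):
  gamma(0) = phi_1 gamma(1) + c_0
  gamma(1) = phi_1 gamma(0) + c_1
Substituting the second into the first: gamma(0) (1 - phi_1^2) = c_0 + phi_1 c_1, so
  gamma(0) = c_0 / (1 - phi_1^2) = 3 / (1 - (-0.26)^2) = 3 / 0.9324 = 3.217503.
  gamma(1) = phi_1 gamma(0) = (-0.26)(3.217503) = -0.836551.
Therefore gamma(1) = -0.8366 (to 4 decimal places).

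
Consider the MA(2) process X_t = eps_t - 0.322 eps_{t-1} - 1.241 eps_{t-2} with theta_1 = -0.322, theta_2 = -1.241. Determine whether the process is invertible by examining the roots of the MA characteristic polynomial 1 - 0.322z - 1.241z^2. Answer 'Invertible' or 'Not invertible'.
\text{Not invertible}

The MA(q) characteristic polynomial is P(z) = 1 - 0.322z - 1.241z^2.
Invertibility requires all roots to lie outside the unit circle, i.e. |z| > 1 for every root.
Set 1 + (-0.322) z + (-1.241) z^2 = 0, i.e. a z^2 + b z + c = 0 with a = -1.241, b = -0.322, c = 1.
Discriminant D = b^2 - 4ac = (-0.322)^2 - 4*(-1.241)*1 = 0.103684 - (-4.964) = 5.067684.
D >= 0, so the roots are real: z = (-b +/- sqrt(D)) / (2a) = (0.322 +/- 2.251152) / (-2.482).
  z_1 = (0.322 + 2.251152) / (-2.482) = -1.0367,   |z_1| = 1.0367.
  z_2 = (0.322 - 2.251152) / (-2.482) = 0.7773,   |z_2| = 0.7773.
Moduli of all roots: 1.0367, 0.7773.
All moduli strictly greater than 1? No.
Verdict: Not invertible.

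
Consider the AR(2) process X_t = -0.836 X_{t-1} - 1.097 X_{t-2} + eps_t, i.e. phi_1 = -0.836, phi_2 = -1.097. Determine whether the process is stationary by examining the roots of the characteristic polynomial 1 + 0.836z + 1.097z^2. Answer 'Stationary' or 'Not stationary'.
\text{Not stationary}

The AR(p) characteristic polynomial is P(z) = 1 + 0.836z + 1.097z^2.
Stationarity requires all roots to lie outside the unit circle, i.e. |z| > 1 for every root.
Set 1 + (0.836) z + (1.097) z^2 = 0, i.e. a z^2 + b z + c = 0 with a = 1.097, b = 0.836, c = 1.
Discriminant D = b^2 - 4ac = (0.836)^2 - 4*(1.097)*1 = 0.698896 - (4.388) = -3.689104.
D < 0, so the roots are the complex-conjugate pair z = (-b +/- i sqrt(-D)) / (2a) = -0.381 +/- 0.8754i.
For a conjugate pair |z|^2 = z * conj(z) = (product of roots) = c/a = 1/(1.097) = 0.911577, so |z| = sqrt(0.911577) = 0.9548 for both roots.
Moduli of all roots: 0.9548, 0.9548.
All moduli strictly greater than 1? No.
Verdict: Not stationary.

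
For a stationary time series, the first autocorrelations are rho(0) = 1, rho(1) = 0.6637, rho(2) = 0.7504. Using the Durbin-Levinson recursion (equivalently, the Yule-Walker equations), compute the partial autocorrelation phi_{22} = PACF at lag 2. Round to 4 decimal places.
\phi_{22} = 0.5539

The PACF at lag k is phi_{kk}, the last component of the solution
to the Yule-Walker system G_k phi = r_k where
  (G_k)_{ij} = rho(|i - j|), (r_k)_i = rho(i), i,j = 1..k.
Equivalently, Durbin-Levinson gives phi_{kk} iteratively:
  phi_{11} = rho(1)
  phi_{kk} = [rho(k) - sum_{j=1..k-1} phi_{k-1,j} rho(k-j)]
            / [1 - sum_{j=1..k-1} phi_{k-1,j} rho(j)],
  phi_{k,j} = phi_{k-1,j} - phi_{kk} phi_{k-1,k-j},  j = 1..k-1.
Step k = 1:
  phi_11 = rho(1) = 0.6637.
Step k = 2:
  phi_22 = [rho(2) - phi_11 rho(1)] / [1 - phi_11 rho(1)] = [0.7504 - (0.6637)(0.6637)] / [1 - (0.6637)(0.6637)]
         = 0.30990231 / 0.55950231 = 0.5539.
Therefore phi_{22} = 0.5539.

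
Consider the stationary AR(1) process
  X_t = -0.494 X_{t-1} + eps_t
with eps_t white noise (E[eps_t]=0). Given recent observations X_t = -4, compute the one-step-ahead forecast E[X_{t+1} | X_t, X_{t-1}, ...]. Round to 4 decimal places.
E[X_{t+1} \mid \mathcal F_t] = 1.9760

For an AR(p) model X_t = c + sum_i phi_i X_{t-i} + eps_t, the
one-step-ahead conditional mean is
  E[X_{t+1} | X_t, ...] = c + sum_i phi_i X_{t+1-i}.
Substitute known values:
  E[X_{t+1} | ...] = (-0.494) * (-4)
                   = 1.9760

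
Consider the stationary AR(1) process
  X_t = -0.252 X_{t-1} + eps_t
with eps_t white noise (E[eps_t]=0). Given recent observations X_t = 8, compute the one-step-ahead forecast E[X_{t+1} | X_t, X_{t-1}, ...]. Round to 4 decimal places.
E[X_{t+1} \mid \mathcal F_t] = -2.0160

For an AR(p) model X_t = c + sum_i phi_i X_{t-i} + eps_t, the
one-step-ahead conditional mean is
  E[X_{t+1} | X_t, ...] = c + sum_i phi_i X_{t+1-i}.
Substitute known values:
  E[X_{t+1} | ...] = (-0.252) * (8)
                   = -2.0160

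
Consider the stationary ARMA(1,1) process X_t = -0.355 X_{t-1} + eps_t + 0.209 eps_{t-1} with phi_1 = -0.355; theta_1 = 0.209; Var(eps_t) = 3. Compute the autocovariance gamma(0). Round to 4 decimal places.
\gamma(0) = 3.0732

Multiply the model equation by X_{t-k} and take expectations. With theta_0 = psi_0 = 1 and psi_j the MA(infinity) weights, this gives
  gamma(k) - sum_i phi_i gamma(k-i) = c_k,
  c_k = sigma^2 * sum_{j=k..q} theta_j psi_{j-k}   (c_k = 0 for k > q),
using gamma(-m) = gamma(m).
psi-weights needed (psi_j = theta_j + sum_i phi_i psi_{j-i}):
  psi_1 = theta_1 + phi_1 = 0.209 + (-0.355) = -0.146
Right-hand sides:
  c_0 = sigma^2 (1 + theta_1 psi_1) = 3 * (1 + (0.209)(-0.146)) = 3 * 0.969486 = 2.908458
  c_1 = sigma^2 theta_1 = 3 * (0.209) = 0.627
  c_2 = 0
Equations for k = 0 and k = 1 (AR order 1):
  gamma(0) = phi_1 gamma(1) + c_0
  gamma(1) = phi_1 gamma(0) + c_1
Substituting the second into the first: gamma(0) (1 - phi_1^2) = c_0 + phi_1 c_1, so
  gamma(0) = (c_0 + phi_1 c_1) / (1 - phi_1^2) = (2.908458 + (-0.355)(0.627)) / (1 - (-0.355)^2) = 2.685873 / 0.873975 = 3.073169.
Therefore gamma(0) = 3.0732 (to 4 decimal places).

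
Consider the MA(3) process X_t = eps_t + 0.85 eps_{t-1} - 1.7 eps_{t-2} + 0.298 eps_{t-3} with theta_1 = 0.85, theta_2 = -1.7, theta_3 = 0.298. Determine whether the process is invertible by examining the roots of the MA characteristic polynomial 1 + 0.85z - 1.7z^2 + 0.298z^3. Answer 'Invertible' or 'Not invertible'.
\text{Not invertible}

The MA(q) characteristic polynomial is P(z) = 1 + 0.85z - 1.7z^2 + 0.298z^3.
Invertibility requires all roots to lie outside the unit circle, i.e. |z| > 1 for every root.
Degree 3: look for a simple real root z0 first, then factor out (1 - z/z0) and solve the remaining quadratic.
Testing z0 = 5: P(5) = 1 + (0.85)(5) + (-1.7)(5)^2 + (0.298)(5)^3
  = 1 + (4.25) + (-42.5) + (37.25) = 0.  So z_0 = 5 is a root, |z_0| = 5.
Divide out the factor (1 - 0.2 z) = (1 - z/z0) (since 1/z0 = 0.2):
  P(z) = (1 - 0.2 z)(1 + (1.05) z + (-1.49) z^2)
  [check: z-coef 1.05 - (0.2) = 0.85; z^2-coef -1.49 - (0.2)(1.05) = -1.7; z^3-coef -(0.2)(-1.49) = 0.298.]
Remaining roots from the quadratic factor 1 + (1.05) z + (-1.49) z^2:
  Set 1 + (1.05) z + (-1.49) z^2 = 0, i.e. a z^2 + b z + c = 0 with a = -1.49, b = 1.05, c = 1.
  Discriminant D = b^2 - 4ac = (1.05)^2 - 4*(-1.49)*1 = 1.1025 - (-5.96) = 7.0625.
  D >= 0, so the roots are real: z = (-b +/- sqrt(D)) / (2a) = (-1.05 +/- 2.657536) / (-2.98).
    z_1 = (-1.05 + 2.657536) / (-2.98) = -0.5394,   |z_1| = 0.5394.
    z_2 = (-1.05 - 2.657536) / (-2.98) = 1.2441,   |z_2| = 1.2441.
Moduli of all roots: 5.0000, 0.5394, 1.2441.
All moduli strictly greater than 1? No.
Verdict: Not invertible.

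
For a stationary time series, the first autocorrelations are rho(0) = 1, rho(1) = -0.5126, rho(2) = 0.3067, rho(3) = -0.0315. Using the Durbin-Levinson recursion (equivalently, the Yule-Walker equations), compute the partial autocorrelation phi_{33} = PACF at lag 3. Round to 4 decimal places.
\phi_{33} = 0.2000

The PACF at lag k is phi_{kk}, the last component of the solution
to the Yule-Walker system G_k phi = r_k where
  (G_k)_{ij} = rho(|i - j|), (r_k)_i = rho(i), i,j = 1..k.
Equivalently, Durbin-Levinson gives phi_{kk} iteratively:
  phi_{11} = rho(1)
  phi_{kk} = [rho(k) - sum_{j=1..k-1} phi_{k-1,j} rho(k-j)]
            / [1 - sum_{j=1..k-1} phi_{k-1,j} rho(j)],
  phi_{k,j} = phi_{k-1,j} - phi_{kk} phi_{k-1,k-j},  j = 1..k-1.
Step k = 1:
  phi_11 = rho(1) = -0.5126.
Step k = 2:
  phi_22 = [rho(2) - phi_11 rho(1)] / [1 - phi_11 rho(1)] = [0.3067 - (-0.5126)(-0.5126)] / [1 - (-0.5126)(-0.5126)]
         = 0.04394124 / 0.73724124 = 0.059602.
  Update: phi_21 = phi_11 - phi_22 phi_11 = -0.5126 - (0.059602)(-0.5126) = -0.482048.
Step k = 3:
  phi_33 = [rho(3) - phi_21 rho(2) - phi_22 rho(1)] / [1 - phi_21 rho(1) - phi_22 rho(2)]
    numerator   = -0.0315 - (-0.482048)(0.3067) - (0.059602)(-0.5126) = 0.1468962
    denominator = 1 - (-0.482048)(-0.5126) - (0.059602)(0.3067) = 0.73462224
  phi_33 = 0.1468962 / 0.73462224 = 0.2.
Therefore phi_{33} = 0.2000.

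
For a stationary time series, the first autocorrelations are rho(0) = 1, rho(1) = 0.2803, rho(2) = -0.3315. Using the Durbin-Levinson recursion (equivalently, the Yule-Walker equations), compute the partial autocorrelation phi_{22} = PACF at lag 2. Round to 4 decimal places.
\phi_{22} = -0.4450

The PACF at lag k is phi_{kk}, the last component of the solution
to the Yule-Walker system G_k phi = r_k where
  (G_k)_{ij} = rho(|i - j|), (r_k)_i = rho(i), i,j = 1..k.
Equivalently, Durbin-Levinson gives phi_{kk} iteratively:
  phi_{11} = rho(1)
  phi_{kk} = [rho(k) - sum_{j=1..k-1} phi_{k-1,j} rho(k-j)]
            / [1 - sum_{j=1..k-1} phi_{k-1,j} rho(j)],
  phi_{k,j} = phi_{k-1,j} - phi_{kk} phi_{k-1,k-j},  j = 1..k-1.
Step k = 1:
  phi_11 = rho(1) = 0.2803.
Step k = 2:
  phi_22 = [rho(2) - phi_11 rho(1)] / [1 - phi_11 rho(1)] = [-0.3315 - (0.2803)(0.2803)] / [1 - (0.2803)(0.2803)]
         = -0.41006809 / 0.92143191 = -0.445.
Therefore phi_{22} = -0.4450.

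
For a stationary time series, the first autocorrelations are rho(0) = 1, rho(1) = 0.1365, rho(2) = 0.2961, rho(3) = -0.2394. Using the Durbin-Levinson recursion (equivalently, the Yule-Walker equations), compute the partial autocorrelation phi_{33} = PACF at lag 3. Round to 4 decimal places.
\phi_{33} = -0.3400

The PACF at lag k is phi_{kk}, the last component of the solution
to the Yule-Walker system G_k phi = r_k where
  (G_k)_{ij} = rho(|i - j|), (r_k)_i = rho(i), i,j = 1..k.
Equivalently, Durbin-Levinson gives phi_{kk} iteratively:
  phi_{11} = rho(1)
  phi_{kk} = [rho(k) - sum_{j=1..k-1} phi_{k-1,j} rho(k-j)]
            / [1 - sum_{j=1..k-1} phi_{k-1,j} rho(j)],
  phi_{k,j} = phi_{k-1,j} - phi_{kk} phi_{k-1,k-j},  j = 1..k-1.
Step k = 1:
  phi_11 = rho(1) = 0.1365.
Step k = 2:
  phi_22 = [rho(2) - phi_11 rho(1)] / [1 - phi_11 rho(1)] = [0.2961 - (0.1365)(0.1365)] / [1 - (0.1365)(0.1365)]
         = 0.27746775 / 0.98136775 = 0.282736.
  Update: phi_21 = phi_11 - phi_22 phi_11 = 0.1365 - (0.282736)(0.1365) = 0.097907.
Step k = 3:
  phi_33 = [rho(3) - phi_21 rho(2) - phi_22 rho(1)] / [1 - phi_21 rho(1) - phi_22 rho(2)]
    numerator   = -0.2394 - (0.097907)(0.2961) - (0.282736)(0.1365) = -0.30698357
    denominator = 1 - (0.097907)(0.1365) - (0.282736)(0.2961) = 0.9029177
  phi_33 = -0.30698357 / 0.9029177 = -0.34.
Therefore phi_{33} = -0.3400.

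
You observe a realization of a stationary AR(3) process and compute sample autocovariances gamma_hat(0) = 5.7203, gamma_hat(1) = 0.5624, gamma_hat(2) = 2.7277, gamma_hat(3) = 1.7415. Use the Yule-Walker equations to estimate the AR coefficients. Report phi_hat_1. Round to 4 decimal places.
\hat\phi_{1} = -0.0910

The Yule-Walker equations for an AR(p) process read, in matrix form,
  Gamma_p phi = r_p,   with   (Gamma_p)_{ij} = gamma(|i - j|),
                       (r_p)_i = gamma(i),   i,j = 1..p.
Substitute the sample gammas (Toeplitz matrix and right-hand side of size 3):
  Gamma_p = [[5.7203, 0.5624, 2.7277], [0.5624, 5.7203, 0.5624], [2.7277, 0.5624, 5.7203]]
  r_p     = [0.5624, 2.7277, 1.7415]
Written out (R1..R3):
  (R1) 5.7203 phi_1 + 0.5624 phi_2 + 2.7277 phi_3 = 0.5624
  (R2) 0.5624 phi_1 + 5.7203 phi_2 + 0.5624 phi_3 = 2.7277
  (R3) 2.7277 phi_1 + 0.5624 phi_2 + 5.7203 phi_3 = 1.7415
Gaussian elimination:
  R2 <- R2 - (0.5624/5.7203) R1 = R2 - (0.098317) R1:  5.665007 phi_2 + 0.294222 phi_3 = 2.672407
  R3 <- R3 - (2.7277/5.7203) R1 = R3 - (0.476846) R1:  0.294222 phi_2 + 4.419608 phi_3 = 1.473322
  R3 <- R3 - (0.294222/5.665007) R2 = R3 - (0.051937) R2:  4.404327 phi_3 = 1.334526
Back-substitution:
  phi_hat_3 = 1.334526 / 4.404327 = 0.303003
  phi_hat_2 = (2.672407 - (0.294222)(0.303003)) / 5.665007 = 0.456002
  phi_hat_1 = (0.5624 - (0.5624)(0.456002) - (2.7277)(0.303003)) / 5.7203 = -0.091002
So phi_hat = [-0.0910, 0.4560, 0.3030].
Therefore phi_hat_1 = -0.0910.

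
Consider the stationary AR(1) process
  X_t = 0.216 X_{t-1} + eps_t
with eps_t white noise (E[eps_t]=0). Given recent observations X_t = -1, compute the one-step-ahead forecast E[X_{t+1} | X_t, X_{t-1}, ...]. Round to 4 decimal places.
E[X_{t+1} \mid \mathcal F_t] = -0.2160

For an AR(p) model X_t = c + sum_i phi_i X_{t-i} + eps_t, the
one-step-ahead conditional mean is
  E[X_{t+1} | X_t, ...] = c + sum_i phi_i X_{t+1-i}.
Substitute known values:
  E[X_{t+1} | ...] = (0.216) * (-1)
                   = -0.2160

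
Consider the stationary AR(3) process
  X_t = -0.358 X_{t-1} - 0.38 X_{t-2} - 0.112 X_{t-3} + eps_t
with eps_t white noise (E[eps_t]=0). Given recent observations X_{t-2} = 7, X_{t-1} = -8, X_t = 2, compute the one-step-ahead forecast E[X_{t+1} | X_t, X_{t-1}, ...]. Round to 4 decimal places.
E[X_{t+1} \mid \mathcal F_t] = 1.5400

For an AR(p) model X_t = c + sum_i phi_i X_{t-i} + eps_t, the
one-step-ahead conditional mean is
  E[X_{t+1} | X_t, ...] = c + sum_i phi_i X_{t+1-i}.
Substitute known values:
  E[X_{t+1} | ...] = (-0.358) * (2) + (-0.38) * (-8) + (-0.112) * (7)
                   = 1.5400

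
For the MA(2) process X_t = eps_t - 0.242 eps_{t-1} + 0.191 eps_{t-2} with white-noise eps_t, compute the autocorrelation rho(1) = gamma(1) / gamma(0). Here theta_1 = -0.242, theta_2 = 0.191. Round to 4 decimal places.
\rho(1) = -0.2632

For an MA(q) process with theta_0 = 1, the autocovariance is
  gamma(k) = sigma^2 * sum_{i=0..q-k} theta_i * theta_{i+k},
and rho(k) = gamma(k) / gamma(0). Sigma^2 cancels.
  numerator   = (1)*(-0.242) + (-0.242)*(0.191) = -0.288222.
  denominator = (1)^2 + (-0.242)^2 + (0.191)^2 = 1.095045.
  rho(1) = -0.288222 / 1.095045 = -0.2632.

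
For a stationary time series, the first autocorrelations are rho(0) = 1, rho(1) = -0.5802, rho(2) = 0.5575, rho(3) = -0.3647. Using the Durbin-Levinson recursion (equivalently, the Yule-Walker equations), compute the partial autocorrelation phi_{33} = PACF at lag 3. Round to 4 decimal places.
\phi_{33} = 0.0750

The PACF at lag k is phi_{kk}, the last component of the solution
to the Yule-Walker system G_k phi = r_k where
  (G_k)_{ij} = rho(|i - j|), (r_k)_i = rho(i), i,j = 1..k.
Equivalently, Durbin-Levinson gives phi_{kk} iteratively:
  phi_{11} = rho(1)
  phi_{kk} = [rho(k) - sum_{j=1..k-1} phi_{k-1,j} rho(k-j)]
            / [1 - sum_{j=1..k-1} phi_{k-1,j} rho(j)],
  phi_{k,j} = phi_{k-1,j} - phi_{kk} phi_{k-1,k-j},  j = 1..k-1.
Step k = 1:
  phi_11 = rho(1) = -0.5802.
Step k = 2:
  phi_22 = [rho(2) - phi_11 rho(1)] / [1 - phi_11 rho(1)] = [0.5575 - (-0.5802)(-0.5802)] / [1 - (-0.5802)(-0.5802)]
         = 0.22086796 / 0.66336796 = 0.332949.
  Update: phi_21 = phi_11 - phi_22 phi_11 = -0.5802 - (0.332949)(-0.5802) = -0.387023.
Step k = 3:
  phi_33 = [rho(3) - phi_21 rho(2) - phi_22 rho(1)] / [1 - phi_21 rho(1) - phi_22 rho(2)]
    numerator   = -0.3647 - (-0.387023)(0.5575) - (0.332949)(-0.5802) = 0.04424243
    denominator = 1 - (-0.387023)(-0.5802) - (0.332949)(0.5575) = 0.58983011
  phi_33 = 0.04424243 / 0.58983011 = 0.075.
Therefore phi_{33} = 0.0750.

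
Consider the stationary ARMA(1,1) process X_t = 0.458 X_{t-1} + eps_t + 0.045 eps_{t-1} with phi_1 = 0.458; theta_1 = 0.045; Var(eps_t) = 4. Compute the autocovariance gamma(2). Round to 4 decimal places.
\gamma(2) = 1.1901

Multiply the model equation by X_{t-k} and take expectations. With theta_0 = psi_0 = 1 and psi_j the MA(infinity) weights, this gives
  gamma(k) - sum_i phi_i gamma(k-i) = c_k,
  c_k = sigma^2 * sum_{j=k..q} theta_j psi_{j-k}   (c_k = 0 for k > q),
using gamma(-m) = gamma(m).
psi-weights needed (psi_j = theta_j + sum_i phi_i psi_{j-i}):
  psi_1 = theta_1 + phi_1 = 0.045 + (0.458) = 0.503
Right-hand sides:
  c_0 = sigma^2 (1 + theta_1 psi_1) = 4 * (1 + (0.045)(0.503)) = 4 * 1.022635 = 4.09054
  c_1 = sigma^2 theta_1 = 4 * (0.045) = 0.18
  c_2 = 0
Equations for k = 0 and k = 1 (AR order 1):
  gamma(0) = phi_1 gamma(1) + c_0
  gamma(1) = phi_1 gamma(0) + c_1
Substituting the second into the first: gamma(0) (1 - phi_1^2) = c_0 + phi_1 c_1, so
  gamma(0) = (c_0 + phi_1 c_1) / (1 - phi_1^2) = (4.09054 + (0.458)(0.18)) / (1 - (0.458)^2) = 4.17298 / 0.790236 = 5.280676.
  gamma(1) = phi_1 gamma(0) + c_1 = (0.458)(5.280676) + (0.18) = 2.598549.
For k = 2 (> q): gamma(2) = phi_1 gamma(1) = (0.458)(2.598549) = 1.190136.
Therefore gamma(2) = 1.1901 (to 4 decimal places).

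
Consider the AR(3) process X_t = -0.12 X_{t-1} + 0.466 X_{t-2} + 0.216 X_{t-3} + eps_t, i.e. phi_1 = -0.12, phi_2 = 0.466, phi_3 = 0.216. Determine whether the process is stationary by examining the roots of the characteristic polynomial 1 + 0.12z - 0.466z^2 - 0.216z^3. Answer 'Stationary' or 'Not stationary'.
\text{Stationary}

The AR(p) characteristic polynomial is P(z) = 1 + 0.12z - 0.466z^2 - 0.216z^3.
Stationarity requires all roots to lie outside the unit circle, i.e. |z| > 1 for every root.
Degree 3: look for a simple real root z0 first, then factor out (1 - z/z0) and solve the remaining quadratic.
Testing z0 = 1.25: P(1.25) = 1 + (0.12)(1.25) + (-0.466)(1.25)^2 + (-0.216)(1.25)^3
  = 1 + (0.15) + (-0.728125) + (-0.421875) = 0.  So z_0 = 1.25 is a root, |z_0| = 1.25.
Divide out the factor (1 - 0.8 z) = (1 - z/z0) (since 1/z0 = 0.8):
  P(z) = (1 - 0.8 z)(1 + (0.92) z + (0.27) z^2)
  [check: z-coef 0.92 - (0.8) = 0.12; z^2-coef 0.27 - (0.8)(0.92) = -0.466; z^3-coef -(0.8)(0.27) = -0.216.]
Remaining roots from the quadratic factor 1 + (0.92) z + (0.27) z^2:
  Set 1 + (0.92) z + (0.27) z^2 = 0, i.e. a z^2 + b z + c = 0 with a = 0.27, b = 0.92, c = 1.
  Discriminant D = b^2 - 4ac = (0.92)^2 - 4*(0.27)*1 = 0.8464 - (1.08) = -0.2336.
  D < 0, so the roots are the complex-conjugate pair z = (-b +/- i sqrt(-D)) / (2a) = -1.7037 +/- 0.895i.
  For a conjugate pair |z|^2 = z * conj(z) = (product of roots) = c/a = 1/(0.27) = 3.703704, so |z| = sqrt(3.703704) = 1.9245 for both roots.
Moduli of all roots: 1.2500, 1.9245, 1.9245.
All moduli strictly greater than 1? Yes.
Verdict: Stationary.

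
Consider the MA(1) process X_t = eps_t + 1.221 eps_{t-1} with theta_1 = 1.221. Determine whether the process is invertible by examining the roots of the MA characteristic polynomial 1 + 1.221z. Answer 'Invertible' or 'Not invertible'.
\text{Not invertible}

The MA(q) characteristic polynomial is P(z) = 1 + 1.221z.
Invertibility requires all roots to lie outside the unit circle, i.e. |z| > 1 for every root.
This is linear in z: 1 + (1.221) z = 0  =>  z = -1/(1.221) = -0.819001,  |z| = 0.819001.
Moduli of all roots: 0.8190.
All moduli strictly greater than 1? No.
Verdict: Not invertible.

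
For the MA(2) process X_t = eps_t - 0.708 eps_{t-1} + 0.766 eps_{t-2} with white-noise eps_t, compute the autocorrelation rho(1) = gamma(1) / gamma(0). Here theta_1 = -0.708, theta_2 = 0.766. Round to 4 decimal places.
\rho(1) = -0.5988

For an MA(q) process with theta_0 = 1, the autocovariance is
  gamma(k) = sigma^2 * sum_{i=0..q-k} theta_i * theta_{i+k},
and rho(k) = gamma(k) / gamma(0). Sigma^2 cancels.
  numerator   = (1)*(-0.708) + (-0.708)*(0.766) = -1.250328.
  denominator = (1)^2 + (-0.708)^2 + (0.766)^2 = 2.08802.
  rho(1) = -1.250328 / 2.08802 = -0.5988.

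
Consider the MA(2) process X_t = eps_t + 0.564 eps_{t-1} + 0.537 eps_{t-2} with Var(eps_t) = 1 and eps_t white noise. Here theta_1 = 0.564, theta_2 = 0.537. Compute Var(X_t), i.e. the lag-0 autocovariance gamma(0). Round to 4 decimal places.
\gamma(0) = 1.6065

For an MA(q) process X_t = eps_t + sum_i theta_i eps_{t-i} with
Var(eps_t) = sigma^2, the variance is
  gamma(0) = sigma^2 * (1 + sum_i theta_i^2).
  sum_i theta_i^2 = (0.564)^2 + (0.537)^2 = 0.318096 + 0.288369 = 0.606465.
  gamma(0) = 1 * (1 + 0.606465) = 1 * 1.606465 = 1.606465, which rounds to 1.6065.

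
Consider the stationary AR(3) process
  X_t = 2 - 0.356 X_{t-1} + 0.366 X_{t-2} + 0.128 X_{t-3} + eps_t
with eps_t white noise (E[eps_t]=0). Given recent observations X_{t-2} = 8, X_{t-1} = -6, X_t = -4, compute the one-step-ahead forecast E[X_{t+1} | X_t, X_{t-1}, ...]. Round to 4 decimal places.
E[X_{t+1} \mid \mathcal F_t] = 2.2520

For an AR(p) model X_t = c + sum_i phi_i X_{t-i} + eps_t, the
one-step-ahead conditional mean is
  E[X_{t+1} | X_t, ...] = c + sum_i phi_i X_{t+1-i}.
Substitute known values:
  E[X_{t+1} | ...] = 2 + (-0.356) * (-4) + (0.366) * (-6) + (0.128) * (8)
                   = 2.2520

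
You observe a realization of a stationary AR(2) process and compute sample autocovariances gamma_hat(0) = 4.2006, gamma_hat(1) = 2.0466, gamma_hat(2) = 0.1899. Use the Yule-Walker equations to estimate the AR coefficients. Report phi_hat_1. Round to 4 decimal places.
\hat\phi_{1} = 0.6100

The Yule-Walker equations for an AR(p) process read, in matrix form,
  Gamma_p phi = r_p,   with   (Gamma_p)_{ij} = gamma(|i - j|),
                       (r_p)_i = gamma(i),   i,j = 1..p.
Substitute the sample gammas (Toeplitz matrix and right-hand side of size 2):
  Gamma_p = [[4.2006, 2.0466], [2.0466, 4.2006]]
  r_p     = [2.0466, 0.1899]
Written out:
  4.2006 phi_1 + 2.0466 phi_2 = 2.0466
  2.0466 phi_1 + 4.2006 phi_2 = 0.1899
Solve by Cramer's rule:
  det = gamma(0)^2 - gamma(1)^2 = (4.2006)^2 - (2.0466)^2 = 17.64504036 - 4.18857156 = 13.4564688
  phi_hat_1 = [gamma(1) gamma(0) - gamma(1) gamma(2)] / det = [(2.0466)(4.2006) - (2.0466)(0.1899)] / 13.4564688 = 8.20829862 / 13.4564688 = 0.61
  phi_hat_2 = [gamma(0) gamma(2) - gamma(1)^2] / det = [(4.2006)(0.1899) - (2.0466)^2] / 13.4564688 = -3.39087762 / 13.4564688 = -0.252
So phi_hat = [0.6100, -0.2520].
Therefore phi_hat_1 = 0.6100.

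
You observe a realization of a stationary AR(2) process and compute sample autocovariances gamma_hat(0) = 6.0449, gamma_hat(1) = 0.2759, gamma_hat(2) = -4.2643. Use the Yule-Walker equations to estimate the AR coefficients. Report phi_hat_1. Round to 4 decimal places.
\hat\phi_{1} = 0.0780

The Yule-Walker equations for an AR(p) process read, in matrix form,
  Gamma_p phi = r_p,   with   (Gamma_p)_{ij} = gamma(|i - j|),
                       (r_p)_i = gamma(i),   i,j = 1..p.
Substitute the sample gammas (Toeplitz matrix and right-hand side of size 2):
  Gamma_p = [[6.0449, 0.2759], [0.2759, 6.0449]]
  r_p     = [0.2759, -4.2643]
Written out:
  6.0449 phi_1 + 0.2759 phi_2 = 0.2759
  0.2759 phi_1 + 6.0449 phi_2 = -4.2643
Solve by Cramer's rule:
  det = gamma(0)^2 - gamma(1)^2 = (6.0449)^2 - (0.2759)^2 = 36.54081601 - 0.07612081 = 36.4646952
  phi_hat_1 = [gamma(1) gamma(0) - gamma(1) gamma(2)] / det = [(0.2759)(6.0449) - (0.2759)(-4.2643)] / 36.4646952 = 2.84430828 / 36.4646952 = 0.078
  phi_hat_2 = [gamma(0) gamma(2) - gamma(1)^2] / det = [(6.0449)(-4.2643) - (0.2759)^2] / 36.4646952 = -25.85338788 / 36.4646952 = -0.709
So phi_hat = [0.0780, -0.7090].
Therefore phi_hat_1 = 0.0780.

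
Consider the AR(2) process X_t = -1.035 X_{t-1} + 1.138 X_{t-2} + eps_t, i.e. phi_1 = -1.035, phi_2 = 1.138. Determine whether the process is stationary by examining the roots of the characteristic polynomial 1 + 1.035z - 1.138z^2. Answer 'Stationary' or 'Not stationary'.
\text{Not stationary}

The AR(p) characteristic polynomial is P(z) = 1 + 1.035z - 1.138z^2.
Stationarity requires all roots to lie outside the unit circle, i.e. |z| > 1 for every root.
Set 1 + (1.035) z + (-1.138) z^2 = 0, i.e. a z^2 + b z + c = 0 with a = -1.138, b = 1.035, c = 1.
Discriminant D = b^2 - 4ac = (1.035)^2 - 4*(-1.138)*1 = 1.071225 - (-4.552) = 5.623225.
D >= 0, so the roots are real: z = (-b +/- sqrt(D)) / (2a) = (-1.035 +/- 2.371334) / (-2.276).
  z_1 = (-1.035 + 2.371334) / (-2.276) = -0.5871,   |z_1| = 0.5871.
  z_2 = (-1.035 - 2.371334) / (-2.276) = 1.4966,   |z_2| = 1.4966.
Moduli of all roots: 0.5871, 1.4966.
All moduli strictly greater than 1? No.
Verdict: Not stationary.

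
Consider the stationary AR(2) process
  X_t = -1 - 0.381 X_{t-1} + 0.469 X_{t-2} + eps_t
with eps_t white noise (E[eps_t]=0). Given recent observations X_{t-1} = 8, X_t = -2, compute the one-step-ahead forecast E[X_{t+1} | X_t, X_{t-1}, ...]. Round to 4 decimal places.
E[X_{t+1} \mid \mathcal F_t] = 3.5140

For an AR(p) model X_t = c + sum_i phi_i X_{t-i} + eps_t, the
one-step-ahead conditional mean is
  E[X_{t+1} | X_t, ...] = c + sum_i phi_i X_{t+1-i}.
Substitute known values:
  E[X_{t+1} | ...] = -1 + (-0.381) * (-2) + (0.469) * (8)
                   = 3.5140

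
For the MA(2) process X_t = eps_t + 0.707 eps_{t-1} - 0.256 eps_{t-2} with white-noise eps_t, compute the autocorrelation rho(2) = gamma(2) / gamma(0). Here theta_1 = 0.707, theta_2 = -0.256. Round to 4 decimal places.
\rho(2) = -0.1635

For an MA(q) process with theta_0 = 1, the autocovariance is
  gamma(k) = sigma^2 * sum_{i=0..q-k} theta_i * theta_{i+k},
and rho(k) = gamma(k) / gamma(0). Sigma^2 cancels.
  numerator   = (1)*(-0.256) = -0.256.
  denominator = (1)^2 + (0.707)^2 + (-0.256)^2 = 1.565385.
  rho(2) = -0.256 / 1.565385 = -0.1635.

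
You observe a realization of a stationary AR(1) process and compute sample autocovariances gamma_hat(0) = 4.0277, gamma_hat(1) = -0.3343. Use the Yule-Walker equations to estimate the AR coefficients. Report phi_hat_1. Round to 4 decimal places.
\hat\phi_{1} = -0.0830

The Yule-Walker equations for an AR(p) process read, in matrix form,
  Gamma_p phi = r_p,   with   (Gamma_p)_{ij} = gamma(|i - j|),
                       (r_p)_i = gamma(i),   i,j = 1..p.
Substitute the sample gammas (Toeplitz matrix and right-hand side of size 1):
  Gamma_p = [[4.0277]]
  r_p     = [-0.3343]
With p = 1 this is the single equation gamma(0) phi_1 = gamma(1):
  phi_hat_1 = gamma(1) / gamma(0) = -0.3343 / 4.0277 = -0.0830.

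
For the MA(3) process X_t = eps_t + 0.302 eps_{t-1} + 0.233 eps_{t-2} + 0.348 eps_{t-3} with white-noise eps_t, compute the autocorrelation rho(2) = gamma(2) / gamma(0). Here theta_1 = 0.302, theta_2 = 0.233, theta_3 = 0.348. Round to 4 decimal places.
\rho(2) = 0.2669

For an MA(q) process with theta_0 = 1, the autocovariance is
  gamma(k) = sigma^2 * sum_{i=0..q-k} theta_i * theta_{i+k},
and rho(k) = gamma(k) / gamma(0). Sigma^2 cancels.
  numerator   = (1)*(0.233) + (0.302)*(0.348) = 0.338096.
  denominator = (1)^2 + (0.302)^2 + (0.233)^2 + (0.348)^2 = 1.266597.
  rho(2) = 0.338096 / 1.266597 = 0.2669.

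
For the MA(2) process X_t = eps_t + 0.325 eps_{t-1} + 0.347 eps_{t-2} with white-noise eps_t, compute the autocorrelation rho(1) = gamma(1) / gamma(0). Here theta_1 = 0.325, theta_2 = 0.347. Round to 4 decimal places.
\rho(1) = 0.3571

For an MA(q) process with theta_0 = 1, the autocovariance is
  gamma(k) = sigma^2 * sum_{i=0..q-k} theta_i * theta_{i+k},
and rho(k) = gamma(k) / gamma(0). Sigma^2 cancels.
  numerator   = (1)*(0.325) + (0.325)*(0.347) = 0.437775.
  denominator = (1)^2 + (0.325)^2 + (0.347)^2 = 1.226034.
  rho(1) = 0.437775 / 1.226034 = 0.3571.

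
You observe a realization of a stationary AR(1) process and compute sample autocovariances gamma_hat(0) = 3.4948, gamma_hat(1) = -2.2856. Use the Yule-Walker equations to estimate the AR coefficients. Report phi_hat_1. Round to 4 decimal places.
\hat\phi_{1} = -0.6540

The Yule-Walker equations for an AR(p) process read, in matrix form,
  Gamma_p phi = r_p,   with   (Gamma_p)_{ij} = gamma(|i - j|),
                       (r_p)_i = gamma(i),   i,j = 1..p.
Substitute the sample gammas (Toeplitz matrix and right-hand side of size 1):
  Gamma_p = [[3.4948]]
  r_p     = [-2.2856]
With p = 1 this is the single equation gamma(0) phi_1 = gamma(1):
  phi_hat_1 = gamma(1) / gamma(0) = -2.2856 / 3.4948 = -0.6540.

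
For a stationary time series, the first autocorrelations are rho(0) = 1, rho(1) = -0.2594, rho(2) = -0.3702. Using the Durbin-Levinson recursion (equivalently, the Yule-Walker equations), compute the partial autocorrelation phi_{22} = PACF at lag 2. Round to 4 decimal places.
\phi_{22} = -0.4690

The PACF at lag k is phi_{kk}, the last component of the solution
to the Yule-Walker system G_k phi = r_k where
  (G_k)_{ij} = rho(|i - j|), (r_k)_i = rho(i), i,j = 1..k.
Equivalently, Durbin-Levinson gives phi_{kk} iteratively:
  phi_{11} = rho(1)
  phi_{kk} = [rho(k) - sum_{j=1..k-1} phi_{k-1,j} rho(k-j)]
            / [1 - sum_{j=1..k-1} phi_{k-1,j} rho(j)],
  phi_{k,j} = phi_{k-1,j} - phi_{kk} phi_{k-1,k-j},  j = 1..k-1.
Step k = 1:
  phi_11 = rho(1) = -0.2594.
Step k = 2:
  phi_22 = [rho(2) - phi_11 rho(1)] / [1 - phi_11 rho(1)] = [-0.3702 - (-0.2594)(-0.2594)] / [1 - (-0.2594)(-0.2594)]
         = -0.43748836 / 0.93271164 = -0.469.
Therefore phi_{22} = -0.4690.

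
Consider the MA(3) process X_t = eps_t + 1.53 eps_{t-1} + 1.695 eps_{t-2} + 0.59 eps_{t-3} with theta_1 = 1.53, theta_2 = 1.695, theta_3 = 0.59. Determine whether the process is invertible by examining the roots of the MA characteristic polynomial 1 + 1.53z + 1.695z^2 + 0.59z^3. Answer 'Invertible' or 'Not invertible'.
\text{Not invertible}

The MA(q) characteristic polynomial is P(z) = 1 + 1.53z + 1.695z^2 + 0.59z^3.
Invertibility requires all roots to lie outside the unit circle, i.e. |z| > 1 for every root.
Degree 3: look for a simple real root z0 first, then factor out (1 - z/z0) and solve the remaining quadratic.
Testing z0 = -2: P(-2) = 1 + (1.53)(-2) + (1.695)(-2)^2 + (0.59)(-2)^3
  = 1 + (-3.06) + (6.78) + (-4.72) = 0.  So z_0 = -2 is a root, |z_0| = 2.
Divide out the factor (1 + 0.5 z) = (1 - z/z0) (since 1/z0 = -0.5):
  P(z) = (1 + 0.5 z)(1 + (1.03) z + (1.18) z^2)
  [check: z-coef 1.03 - (-0.5) = 1.53; z^2-coef 1.18 - (-0.5)(1.03) = 1.695; z^3-coef -(-0.5)(1.18) = 0.59.]
Remaining roots from the quadratic factor 1 + (1.03) z + (1.18) z^2:
  Set 1 + (1.03) z + (1.18) z^2 = 0, i.e. a z^2 + b z + c = 0 with a = 1.18, b = 1.03, c = 1.
  Discriminant D = b^2 - 4ac = (1.03)^2 - 4*(1.18)*1 = 1.0609 - (4.72) = -3.6591.
  D < 0, so the roots are the complex-conjugate pair z = (-b +/- i sqrt(-D)) / (2a) = -0.4364 +/- 0.8105i.
  For a conjugate pair |z|^2 = z * conj(z) = (product of roots) = c/a = 1/(1.18) = 0.847458, so |z| = sqrt(0.847458) = 0.9206 for both roots.
Moduli of all roots: 2.0000, 0.9206, 0.9206.
All moduli strictly greater than 1? No.
Verdict: Not invertible.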